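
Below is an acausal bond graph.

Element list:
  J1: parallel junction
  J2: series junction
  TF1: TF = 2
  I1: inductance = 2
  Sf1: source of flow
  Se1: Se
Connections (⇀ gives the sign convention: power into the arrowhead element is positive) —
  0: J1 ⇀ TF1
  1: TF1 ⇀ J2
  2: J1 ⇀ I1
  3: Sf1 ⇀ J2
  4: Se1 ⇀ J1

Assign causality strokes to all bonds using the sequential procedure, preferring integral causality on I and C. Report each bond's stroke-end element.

bond 3 |Sf1  (Sf1: flow source, stroke at near end)
bond 4 |J1  (Se1 fixes effort; stroke away)
bond 0 |TF1  (0-jn J1 has e-setter on 4)
bond 2 |I1  (common-e at J1 fixed by 4)
bond 1 |J2  (common-f at J2 fixed by 3)

#0 |TF1
#1 |J2
#2 |I1
#3 |Sf1
#4 |J1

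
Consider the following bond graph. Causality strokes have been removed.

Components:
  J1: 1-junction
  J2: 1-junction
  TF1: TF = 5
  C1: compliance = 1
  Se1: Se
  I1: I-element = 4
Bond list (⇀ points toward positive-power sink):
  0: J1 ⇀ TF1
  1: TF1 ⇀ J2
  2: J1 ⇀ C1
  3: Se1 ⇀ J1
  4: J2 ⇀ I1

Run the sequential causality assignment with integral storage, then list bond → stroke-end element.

b3 |J1  (source Se1 imposes e)
b2 |J1  (prefer integral on C1)
b0 |TF1  (J1 needs exactly one f-in)
b1 |J2  (through TF1, causality passes straight; one stroke at TF1)
b4 |I1  (J2: last free bond brings flow in)

bond 0 stroke at TF1
bond 1 stroke at J2
bond 2 stroke at J1
bond 3 stroke at J1
bond 4 stroke at I1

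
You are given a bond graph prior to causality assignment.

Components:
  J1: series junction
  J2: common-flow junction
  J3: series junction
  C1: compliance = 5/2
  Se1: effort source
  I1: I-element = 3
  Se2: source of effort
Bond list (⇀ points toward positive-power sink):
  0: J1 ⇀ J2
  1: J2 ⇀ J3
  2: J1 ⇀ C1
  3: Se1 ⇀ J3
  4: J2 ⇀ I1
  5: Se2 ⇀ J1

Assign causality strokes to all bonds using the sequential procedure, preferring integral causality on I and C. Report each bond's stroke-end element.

β0 stroke→J2
β1 stroke→J2
β2 stroke→J1
β3 stroke→J3
β4 stroke→I1
β5 stroke→J1

#3 |J3  (Se1 fixes effort; stroke away)
#5 |J1  (source Se2 imposes e)
#1 |J2  (J3 needs exactly one f-in)
#2 |J1  (prefer integral on C1)
#0 |J2  (J1: last free bond brings flow in)
#4 |I1  (J2 needs exactly one f-in)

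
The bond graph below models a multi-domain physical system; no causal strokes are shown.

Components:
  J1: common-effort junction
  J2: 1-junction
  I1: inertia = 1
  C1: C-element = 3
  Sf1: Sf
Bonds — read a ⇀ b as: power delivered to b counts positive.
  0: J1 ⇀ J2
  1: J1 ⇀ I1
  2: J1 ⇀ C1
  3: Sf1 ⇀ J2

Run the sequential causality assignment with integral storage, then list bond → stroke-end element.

β3 stroke→Sf1  (source Sf1 imposes f)
β0 stroke→J2  (J2: bond 3 brought flow, rest push out)
β1 stroke→I1  (I1: I, integral causality)
β2 stroke→J1  (closing 0-jn rule on J1)

#0 |J2
#1 |I1
#2 |J1
#3 |Sf1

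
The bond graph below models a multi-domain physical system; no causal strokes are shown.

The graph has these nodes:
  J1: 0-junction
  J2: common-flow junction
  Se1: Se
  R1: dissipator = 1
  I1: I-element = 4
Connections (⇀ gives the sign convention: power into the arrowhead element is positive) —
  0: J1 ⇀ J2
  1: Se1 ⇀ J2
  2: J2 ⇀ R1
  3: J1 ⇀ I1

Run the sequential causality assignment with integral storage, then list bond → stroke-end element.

bond 0 →J1
bond 1 →J2
bond 2 →J2
bond 3 →I1

β1 |J2  (Se1: effort source, stroke at far end)
β3 |I1  (I1 integral (f out))
β0 |J1  (J1 needs exactly one e-in)
β2 |J2  (J2 flow already set via bond 0)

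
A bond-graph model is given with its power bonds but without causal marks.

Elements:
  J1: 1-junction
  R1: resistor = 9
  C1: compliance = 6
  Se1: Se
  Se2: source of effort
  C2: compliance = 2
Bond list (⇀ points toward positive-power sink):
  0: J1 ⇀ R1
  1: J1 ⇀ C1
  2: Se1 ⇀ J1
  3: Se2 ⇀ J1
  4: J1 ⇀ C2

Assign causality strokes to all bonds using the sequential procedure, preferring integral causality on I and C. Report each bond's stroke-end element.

#2 |J1  (Se1: effort source, stroke at far end)
#3 |J1  (Se2 (Se) sets effort on bond)
#1 |J1  (prefer integral on C1)
#4 |J1  (C2: C, integral causality)
#0 |R1  (J1 needs exactly one f-in)

bond 0 |R1
bond 1 |J1
bond 2 |J1
bond 3 |J1
bond 4 |J1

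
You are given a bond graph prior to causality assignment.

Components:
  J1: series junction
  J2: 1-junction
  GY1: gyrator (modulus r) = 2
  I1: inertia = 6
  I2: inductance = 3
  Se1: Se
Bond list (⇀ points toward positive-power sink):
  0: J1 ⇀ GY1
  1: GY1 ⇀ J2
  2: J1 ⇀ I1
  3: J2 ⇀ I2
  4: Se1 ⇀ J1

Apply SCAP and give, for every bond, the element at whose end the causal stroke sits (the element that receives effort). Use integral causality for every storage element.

bond 4 stroke→J1  (Se1: effort source, stroke at far end)
bond 2 stroke→I1  (I1 integral (f out))
bond 0 stroke→J1  (1-jn J1 has f-setter on 2)
bond 1 stroke→J2  (through GY1, causality inverts; strokes same side of GY1)
bond 3 stroke→I2  (J2: last free bond brings flow in)

β0 →J1
β1 →J2
β2 →I1
β3 →I2
β4 →J1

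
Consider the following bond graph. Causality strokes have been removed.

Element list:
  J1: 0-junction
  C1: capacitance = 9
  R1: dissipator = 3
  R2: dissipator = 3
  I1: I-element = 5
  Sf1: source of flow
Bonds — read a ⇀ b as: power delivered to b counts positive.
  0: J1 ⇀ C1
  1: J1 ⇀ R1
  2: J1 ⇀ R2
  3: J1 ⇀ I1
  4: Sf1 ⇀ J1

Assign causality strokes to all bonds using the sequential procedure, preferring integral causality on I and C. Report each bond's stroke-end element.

#0 stroke→J1
#1 stroke→R1
#2 stroke→R2
#3 stroke→I1
#4 stroke→Sf1

bond 4 stroke→Sf1  (Sf1 (Sf) sets flow on bond)
bond 0 stroke→J1  (C1 integral (e out))
bond 1 stroke→R1  (J1 effort already set via bond 0)
bond 2 stroke→R2  (J1: bond 0 brought effort, rest push out)
bond 3 stroke→I1  (J1: bond 0 brought effort, rest push out)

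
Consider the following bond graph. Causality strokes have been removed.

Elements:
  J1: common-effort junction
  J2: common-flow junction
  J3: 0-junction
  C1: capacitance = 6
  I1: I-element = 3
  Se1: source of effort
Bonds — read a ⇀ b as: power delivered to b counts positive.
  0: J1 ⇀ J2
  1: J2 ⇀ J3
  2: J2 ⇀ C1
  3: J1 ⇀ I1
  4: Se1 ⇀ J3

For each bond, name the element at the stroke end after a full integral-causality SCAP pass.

bond 4 stroke at J3  (Se1 fixes effort; stroke away)
bond 1 stroke at J2  (0-jn J3 has e-setter on 4)
bond 2 stroke at J2  (C1 outputs effort q/C1)
bond 0 stroke at J1  (J2 needs exactly one f-in)
bond 3 stroke at I1  (0-jn J1 has e-setter on 0)

#0 stroke→J1
#1 stroke→J2
#2 stroke→J2
#3 stroke→I1
#4 stroke→J3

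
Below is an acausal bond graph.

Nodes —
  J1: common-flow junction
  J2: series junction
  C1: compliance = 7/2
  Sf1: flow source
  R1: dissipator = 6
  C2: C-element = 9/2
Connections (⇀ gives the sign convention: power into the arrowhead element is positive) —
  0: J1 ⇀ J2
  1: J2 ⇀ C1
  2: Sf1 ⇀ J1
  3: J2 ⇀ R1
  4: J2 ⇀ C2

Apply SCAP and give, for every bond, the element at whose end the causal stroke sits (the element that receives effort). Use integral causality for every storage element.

b2 |Sf1  (Sf1: flow source, stroke at near end)
b0 |J1  (common-f at J1 fixed by 2)
b1 |J2  (J2: bond 0 brought flow, rest push out)
b3 |J2  (J2 flow already set via bond 0)
b4 |J2  (common-f at J2 fixed by 0)

#0 stroke at J1
#1 stroke at J2
#2 stroke at Sf1
#3 stroke at J2
#4 stroke at J2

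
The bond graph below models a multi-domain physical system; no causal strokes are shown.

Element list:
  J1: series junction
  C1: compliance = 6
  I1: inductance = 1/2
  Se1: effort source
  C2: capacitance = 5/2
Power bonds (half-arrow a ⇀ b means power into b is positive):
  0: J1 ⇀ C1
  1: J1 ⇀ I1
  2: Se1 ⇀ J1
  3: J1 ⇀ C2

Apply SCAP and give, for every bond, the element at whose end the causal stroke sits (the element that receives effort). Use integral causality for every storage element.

b0 |J1
b1 |I1
b2 |J1
b3 |J1

b2 stroke→J1  (Se1 (Se) sets effort on bond)
b0 stroke→J1  (prefer integral on C1)
b1 stroke→I1  (prefer integral on I1)
b3 stroke→J1  (1-jn J1 has f-setter on 1)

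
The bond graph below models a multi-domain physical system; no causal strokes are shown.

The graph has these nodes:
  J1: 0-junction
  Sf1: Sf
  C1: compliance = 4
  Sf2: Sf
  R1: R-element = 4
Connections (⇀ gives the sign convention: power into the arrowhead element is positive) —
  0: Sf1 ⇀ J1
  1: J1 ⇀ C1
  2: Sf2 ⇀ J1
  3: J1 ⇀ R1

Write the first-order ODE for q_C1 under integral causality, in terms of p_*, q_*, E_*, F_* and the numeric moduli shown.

bond 0 stroke→Sf1  (source Sf1 imposes f)
bond 2 stroke→Sf2  (Sf2 (Sf) sets flow on bond)
bond 1 stroke→J1  (C1 integral (e out))
bond 3 stroke→R1  (common-e at J1 fixed by 1)

dq_C1/dt = F_Sf1 + F_Sf2 - q_C1/16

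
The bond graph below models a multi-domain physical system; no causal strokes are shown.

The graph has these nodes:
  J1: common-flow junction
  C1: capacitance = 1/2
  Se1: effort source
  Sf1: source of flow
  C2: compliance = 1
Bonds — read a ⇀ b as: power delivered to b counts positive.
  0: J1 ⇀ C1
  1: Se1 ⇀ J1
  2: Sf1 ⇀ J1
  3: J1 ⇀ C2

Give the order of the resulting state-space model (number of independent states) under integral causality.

β1 stroke→J1  (Se1 (Se) sets effort on bond)
β2 stroke→Sf1  (Sf1 fixes flow; stroke at Sf1)
β0 stroke→J1  (common-f at J1 fixed by 2)
β3 stroke→J1  (J1: bond 2 brought flow, rest push out)

2  (C1, C2 all integral)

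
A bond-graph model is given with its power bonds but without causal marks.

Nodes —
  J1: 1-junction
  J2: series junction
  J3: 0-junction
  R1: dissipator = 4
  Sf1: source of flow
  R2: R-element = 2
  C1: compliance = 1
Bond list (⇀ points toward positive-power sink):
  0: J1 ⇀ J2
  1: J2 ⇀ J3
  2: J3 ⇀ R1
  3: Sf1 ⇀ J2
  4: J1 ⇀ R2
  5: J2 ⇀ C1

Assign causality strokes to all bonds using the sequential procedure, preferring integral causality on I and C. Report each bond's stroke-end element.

β0 stroke→J2
β1 stroke→J2
β2 stroke→J3
β3 stroke→Sf1
β4 stroke→J1
β5 stroke→J2

#3 stroke at Sf1  (Sf1 (Sf) sets flow on bond)
#0 stroke at J2  (1-jn J2 has f-setter on 3)
#1 stroke at J2  (1-jn J2 has f-setter on 3)
#5 stroke at J2  (J2 flow already set via bond 3)
#2 stroke at J3  (J3: last free bond brings effort in)
#4 stroke at J1  (common-f at J1 fixed by 0)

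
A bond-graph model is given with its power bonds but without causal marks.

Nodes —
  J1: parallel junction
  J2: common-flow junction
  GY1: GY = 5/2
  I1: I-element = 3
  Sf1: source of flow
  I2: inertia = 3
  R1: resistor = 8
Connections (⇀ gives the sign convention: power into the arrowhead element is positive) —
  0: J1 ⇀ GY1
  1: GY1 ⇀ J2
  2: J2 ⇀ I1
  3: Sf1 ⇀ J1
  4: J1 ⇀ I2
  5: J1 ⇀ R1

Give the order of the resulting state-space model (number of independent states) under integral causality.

2  (I1, I2 all integral)

bond 3 |Sf1  (source Sf1 imposes f)
bond 2 |I1  (I1: I, integral causality)
bond 1 |J2  (common-f at J2 fixed by 2)
bond 0 |J1  (GY1 both-in/both-out from 1)
bond 4 |I2  (J1 effort already set via bond 0)
bond 5 |R1  (common-e at J1 fixed by 0)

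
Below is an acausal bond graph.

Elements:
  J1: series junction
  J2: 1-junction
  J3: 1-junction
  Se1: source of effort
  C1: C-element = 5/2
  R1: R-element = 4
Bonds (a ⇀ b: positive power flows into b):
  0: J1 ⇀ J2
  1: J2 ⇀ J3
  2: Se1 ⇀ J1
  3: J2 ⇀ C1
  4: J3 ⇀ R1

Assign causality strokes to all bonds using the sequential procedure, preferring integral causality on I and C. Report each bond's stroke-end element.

#2 →J1  (Se1 (Se) sets effort on bond)
#0 →J2  (J1: last free bond brings flow in)
#3 →J2  (prefer integral on C1)
#1 →J3  (closing 1-jn rule on J2)
#4 →R1  (only one flow-in slot at J3)

β0 |J2
β1 |J3
β2 |J1
β3 |J2
β4 |R1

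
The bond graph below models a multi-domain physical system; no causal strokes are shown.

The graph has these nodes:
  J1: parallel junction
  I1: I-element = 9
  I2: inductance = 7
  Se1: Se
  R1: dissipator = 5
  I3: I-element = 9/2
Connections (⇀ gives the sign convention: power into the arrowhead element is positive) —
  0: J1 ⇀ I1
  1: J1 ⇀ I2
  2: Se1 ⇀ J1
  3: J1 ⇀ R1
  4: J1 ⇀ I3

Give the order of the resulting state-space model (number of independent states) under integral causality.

3  (I1, I2, I3 all integral)

#2 stroke at J1  (Se1: effort source, stroke at far end)
#0 stroke at I1  (J1: bond 2 brought effort, rest push out)
#1 stroke at I2  (J1 effort already set via bond 2)
#3 stroke at R1  (J1: bond 2 brought effort, rest push out)
#4 stroke at I3  (J1: bond 2 brought effort, rest push out)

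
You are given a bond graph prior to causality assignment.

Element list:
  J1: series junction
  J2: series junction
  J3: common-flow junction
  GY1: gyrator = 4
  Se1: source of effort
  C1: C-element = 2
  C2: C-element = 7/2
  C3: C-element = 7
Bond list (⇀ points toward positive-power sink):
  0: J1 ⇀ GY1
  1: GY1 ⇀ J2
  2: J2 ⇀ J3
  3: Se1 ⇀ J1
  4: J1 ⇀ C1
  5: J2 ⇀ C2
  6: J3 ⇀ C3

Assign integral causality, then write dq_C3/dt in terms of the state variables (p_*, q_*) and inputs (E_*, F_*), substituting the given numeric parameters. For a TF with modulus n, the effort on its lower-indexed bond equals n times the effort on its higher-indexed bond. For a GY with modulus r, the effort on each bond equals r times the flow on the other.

dq_C3/dt = E_Se1/4 - q_C1/8

β3 stroke→J1  (source Se1 imposes e)
β4 stroke→J1  (C1: C, integral causality)
β0 stroke→GY1  (J1 needs exactly one f-in)
β1 stroke→GY1  (GY GY1: same side as bond 0)
β2 stroke→J2  (1-jn J2 has f-setter on 1)
β5 stroke→J2  (common-f at J2 fixed by 1)
β6 stroke→J3  (J3 flow already set via bond 2)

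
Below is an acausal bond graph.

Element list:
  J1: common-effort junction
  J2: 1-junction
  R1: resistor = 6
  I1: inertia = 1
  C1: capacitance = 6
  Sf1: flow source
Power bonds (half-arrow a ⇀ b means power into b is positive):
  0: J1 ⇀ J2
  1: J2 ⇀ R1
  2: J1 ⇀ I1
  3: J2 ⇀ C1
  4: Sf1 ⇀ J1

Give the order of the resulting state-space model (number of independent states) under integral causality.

β4 stroke at Sf1  (source Sf1 imposes f)
β2 stroke at I1  (I1: I, integral causality)
β0 stroke at J1  (closing 0-jn rule on J1)
β1 stroke at J2  (1-jn J2 has f-setter on 0)
β3 stroke at J2  (common-f at J2 fixed by 0)

2  (C1, I1 all integral)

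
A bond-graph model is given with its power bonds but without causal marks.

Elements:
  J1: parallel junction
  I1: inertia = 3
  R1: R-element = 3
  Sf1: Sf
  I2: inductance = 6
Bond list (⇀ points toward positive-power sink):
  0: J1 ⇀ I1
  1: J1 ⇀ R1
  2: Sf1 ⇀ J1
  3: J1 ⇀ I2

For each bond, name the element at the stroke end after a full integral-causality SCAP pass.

b0 stroke→I1
b1 stroke→J1
b2 stroke→Sf1
b3 stroke→I2

b2 stroke at Sf1  (Sf1: flow source, stroke at near end)
b0 stroke at I1  (prefer integral on I1)
b3 stroke at I2  (prefer integral on I2)
b1 stroke at J1  (J1: last free bond brings effort in)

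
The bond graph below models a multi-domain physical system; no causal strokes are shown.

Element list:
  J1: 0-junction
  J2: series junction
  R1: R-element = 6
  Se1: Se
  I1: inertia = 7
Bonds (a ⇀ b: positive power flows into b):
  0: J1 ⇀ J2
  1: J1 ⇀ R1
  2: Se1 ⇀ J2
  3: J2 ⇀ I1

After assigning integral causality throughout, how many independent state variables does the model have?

1  (I1 all integral)

#2 stroke at J2  (Se1 (Se) sets effort on bond)
#3 stroke at I1  (I1 outputs flow p/I1)
#0 stroke at J2  (J2: bond 3 brought flow, rest push out)
#1 stroke at J1  (J1 needs exactly one e-in)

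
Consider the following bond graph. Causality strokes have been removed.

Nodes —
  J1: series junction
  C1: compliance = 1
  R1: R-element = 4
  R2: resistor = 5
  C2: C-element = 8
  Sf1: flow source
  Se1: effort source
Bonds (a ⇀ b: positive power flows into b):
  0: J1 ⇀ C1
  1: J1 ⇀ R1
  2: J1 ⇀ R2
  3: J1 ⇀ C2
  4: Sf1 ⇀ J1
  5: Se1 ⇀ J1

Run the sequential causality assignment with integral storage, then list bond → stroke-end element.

b4 stroke→Sf1  (Sf1 fixes flow; stroke at Sf1)
b5 stroke→J1  (source Se1 imposes e)
b0 stroke→J1  (J1 flow already set via bond 4)
b1 stroke→J1  (1-jn J1 has f-setter on 4)
b2 stroke→J1  (common-f at J1 fixed by 4)
b3 stroke→J1  (1-jn J1 has f-setter on 4)

β0 →J1
β1 →J1
β2 →J1
β3 →J1
β4 →Sf1
β5 →J1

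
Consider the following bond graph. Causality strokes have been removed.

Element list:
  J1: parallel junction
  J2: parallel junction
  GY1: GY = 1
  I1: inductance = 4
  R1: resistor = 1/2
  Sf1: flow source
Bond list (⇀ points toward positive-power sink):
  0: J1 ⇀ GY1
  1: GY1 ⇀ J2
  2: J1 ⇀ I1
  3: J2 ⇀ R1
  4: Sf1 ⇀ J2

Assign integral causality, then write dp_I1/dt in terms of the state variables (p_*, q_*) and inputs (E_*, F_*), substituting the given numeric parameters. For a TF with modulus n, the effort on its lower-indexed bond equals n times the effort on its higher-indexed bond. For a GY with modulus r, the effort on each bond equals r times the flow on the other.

dp_I1/dt = -F_Sf1 - p_I1/2

β4 |Sf1  (source Sf1 imposes f)
β2 |I1  (I1: I, integral causality)
β0 |J1  (J1: last free bond brings effort in)
β1 |J2  (GY GY1: same side as bond 0)
β3 |R1  (common-e at J2 fixed by 1)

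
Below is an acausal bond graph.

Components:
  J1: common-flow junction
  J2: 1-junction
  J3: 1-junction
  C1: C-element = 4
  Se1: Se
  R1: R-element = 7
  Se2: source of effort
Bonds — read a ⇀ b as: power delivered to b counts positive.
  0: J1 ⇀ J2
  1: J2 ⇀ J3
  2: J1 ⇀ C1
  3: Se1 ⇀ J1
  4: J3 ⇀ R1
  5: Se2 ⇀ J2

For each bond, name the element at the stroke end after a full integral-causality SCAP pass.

b0 stroke at J2
b1 stroke at J3
b2 stroke at J1
b3 stroke at J1
b4 stroke at R1
b5 stroke at J2

bond 3 →J1  (Se1: effort source, stroke at far end)
bond 5 →J2  (Se2: effort source, stroke at far end)
bond 2 →J1  (prefer integral on C1)
bond 0 →J2  (closing 1-jn rule on J1)
bond 1 →J3  (J2 needs exactly one f-in)
bond 4 →R1  (J3 needs exactly one f-in)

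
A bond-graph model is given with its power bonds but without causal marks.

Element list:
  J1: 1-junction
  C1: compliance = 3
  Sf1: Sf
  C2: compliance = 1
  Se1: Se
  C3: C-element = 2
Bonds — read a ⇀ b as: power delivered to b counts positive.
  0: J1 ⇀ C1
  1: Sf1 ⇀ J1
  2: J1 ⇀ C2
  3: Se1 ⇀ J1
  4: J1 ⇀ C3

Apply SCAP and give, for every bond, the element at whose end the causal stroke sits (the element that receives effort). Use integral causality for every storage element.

bond 0 →J1
bond 1 →Sf1
bond 2 →J1
bond 3 →J1
bond 4 →J1

b1 →Sf1  (source Sf1 imposes f)
b3 →J1  (Se1 fixes effort; stroke away)
b0 →J1  (J1 flow already set via bond 1)
b2 →J1  (J1: bond 1 brought flow, rest push out)
b4 →J1  (J1: bond 1 brought flow, rest push out)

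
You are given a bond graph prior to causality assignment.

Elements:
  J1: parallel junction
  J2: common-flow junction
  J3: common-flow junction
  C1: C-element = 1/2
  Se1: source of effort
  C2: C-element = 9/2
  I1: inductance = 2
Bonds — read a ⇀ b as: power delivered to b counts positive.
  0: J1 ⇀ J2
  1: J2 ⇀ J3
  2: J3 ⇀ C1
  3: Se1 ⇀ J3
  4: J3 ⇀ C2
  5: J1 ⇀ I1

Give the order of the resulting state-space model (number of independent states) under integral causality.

β3 →J3  (Se1 fixes effort; stroke away)
β2 →J3  (C1 integral (e out))
β4 →J3  (C2: C, integral causality)
β1 →J2  (J3: last free bond brings flow in)
β0 →J1  (only one flow-in slot at J2)
β5 →I1  (0-jn J1 has e-setter on 0)

3  (C1, C2, I1 all integral)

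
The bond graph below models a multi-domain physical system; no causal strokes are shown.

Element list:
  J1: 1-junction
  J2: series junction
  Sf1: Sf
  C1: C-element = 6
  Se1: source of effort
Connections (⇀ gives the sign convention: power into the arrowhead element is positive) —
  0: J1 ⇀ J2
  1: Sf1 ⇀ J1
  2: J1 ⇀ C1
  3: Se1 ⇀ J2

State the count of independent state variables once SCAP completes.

1  (C1 all integral)

bond 1 stroke→Sf1  (Sf1 (Sf) sets flow on bond)
bond 3 stroke→J2  (Se1 fixes effort; stroke away)
bond 0 stroke→J1  (common-f at J1 fixed by 1)
bond 2 stroke→J1  (1-jn J1 has f-setter on 1)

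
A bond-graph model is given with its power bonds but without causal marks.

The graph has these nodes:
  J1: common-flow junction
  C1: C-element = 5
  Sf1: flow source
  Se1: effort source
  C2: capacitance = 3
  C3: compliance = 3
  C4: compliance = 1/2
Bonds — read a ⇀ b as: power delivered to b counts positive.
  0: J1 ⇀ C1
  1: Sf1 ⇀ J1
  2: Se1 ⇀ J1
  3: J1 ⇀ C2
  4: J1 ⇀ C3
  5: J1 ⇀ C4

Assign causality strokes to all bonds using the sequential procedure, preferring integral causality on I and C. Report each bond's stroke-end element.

bond 1 stroke at Sf1  (source Sf1 imposes f)
bond 2 stroke at J1  (Se1 fixes effort; stroke away)
bond 0 stroke at J1  (common-f at J1 fixed by 1)
bond 3 stroke at J1  (J1: bond 1 brought flow, rest push out)
bond 4 stroke at J1  (1-jn J1 has f-setter on 1)
bond 5 stroke at J1  (common-f at J1 fixed by 1)

β0 |J1
β1 |Sf1
β2 |J1
β3 |J1
β4 |J1
β5 |J1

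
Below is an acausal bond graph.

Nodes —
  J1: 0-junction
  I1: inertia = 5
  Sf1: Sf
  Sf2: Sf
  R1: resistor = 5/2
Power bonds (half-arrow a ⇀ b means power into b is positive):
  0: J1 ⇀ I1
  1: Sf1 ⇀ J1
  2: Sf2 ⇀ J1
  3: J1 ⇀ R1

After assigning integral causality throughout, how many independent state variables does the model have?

1  (I1 all integral)

b1 stroke at Sf1  (Sf1 (Sf) sets flow on bond)
b2 stroke at Sf2  (source Sf2 imposes f)
b0 stroke at I1  (prefer integral on I1)
b3 stroke at J1  (J1: last free bond brings effort in)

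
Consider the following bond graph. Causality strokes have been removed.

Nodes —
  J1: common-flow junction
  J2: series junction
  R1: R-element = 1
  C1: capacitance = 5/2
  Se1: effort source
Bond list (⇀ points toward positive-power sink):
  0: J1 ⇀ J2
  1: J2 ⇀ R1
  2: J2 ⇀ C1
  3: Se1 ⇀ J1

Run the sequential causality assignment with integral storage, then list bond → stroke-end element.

#0 stroke at J2
#1 stroke at R1
#2 stroke at J2
#3 stroke at J1

β3 stroke at J1  (Se1 (Se) sets effort on bond)
β0 stroke at J2  (only one flow-in slot at J1)
β2 stroke at J2  (C1 integral (e out))
β1 stroke at R1  (J2 needs exactly one f-in)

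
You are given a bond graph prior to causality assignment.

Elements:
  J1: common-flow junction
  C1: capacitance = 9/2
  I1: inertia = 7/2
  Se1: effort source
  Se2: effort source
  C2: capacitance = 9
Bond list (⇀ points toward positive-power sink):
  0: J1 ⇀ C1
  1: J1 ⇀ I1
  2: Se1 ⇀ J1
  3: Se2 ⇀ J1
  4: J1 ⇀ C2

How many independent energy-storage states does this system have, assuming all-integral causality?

3  (C1, C2, I1 all integral)

bond 2 →J1  (Se1: effort source, stroke at far end)
bond 3 →J1  (Se2 fixes effort; stroke away)
bond 0 →J1  (C1 outputs effort q/C1)
bond 1 →I1  (I1 integral (f out))
bond 4 →J1  (J1: bond 1 brought flow, rest push out)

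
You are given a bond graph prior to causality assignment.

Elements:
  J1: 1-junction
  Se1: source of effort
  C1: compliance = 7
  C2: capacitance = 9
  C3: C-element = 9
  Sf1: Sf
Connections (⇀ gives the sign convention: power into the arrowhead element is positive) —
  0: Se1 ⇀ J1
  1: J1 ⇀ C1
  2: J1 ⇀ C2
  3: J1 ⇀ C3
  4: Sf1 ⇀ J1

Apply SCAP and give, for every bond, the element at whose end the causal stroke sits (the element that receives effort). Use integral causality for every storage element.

bond 0 |J1  (Se1 fixes effort; stroke away)
bond 4 |Sf1  (Sf1 (Sf) sets flow on bond)
bond 1 |J1  (J1: bond 4 brought flow, rest push out)
bond 2 |J1  (1-jn J1 has f-setter on 4)
bond 3 |J1  (J1: bond 4 brought flow, rest push out)

β0 stroke at J1
β1 stroke at J1
β2 stroke at J1
β3 stroke at J1
β4 stroke at Sf1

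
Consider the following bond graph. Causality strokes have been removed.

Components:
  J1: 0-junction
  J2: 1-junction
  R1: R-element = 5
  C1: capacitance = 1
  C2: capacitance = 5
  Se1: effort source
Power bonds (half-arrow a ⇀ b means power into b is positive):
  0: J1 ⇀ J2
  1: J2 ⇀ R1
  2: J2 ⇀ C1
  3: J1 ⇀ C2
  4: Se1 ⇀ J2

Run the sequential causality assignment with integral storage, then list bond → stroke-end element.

#4 →J2  (Se1 fixes effort; stroke away)
#2 →J2  (C1: C, integral causality)
#3 →J1  (prefer integral on C2)
#0 →J2  (J1: bond 3 brought effort, rest push out)
#1 →R1  (closing 1-jn rule on J2)

b0 →J2
b1 →R1
b2 →J2
b3 →J1
b4 →J2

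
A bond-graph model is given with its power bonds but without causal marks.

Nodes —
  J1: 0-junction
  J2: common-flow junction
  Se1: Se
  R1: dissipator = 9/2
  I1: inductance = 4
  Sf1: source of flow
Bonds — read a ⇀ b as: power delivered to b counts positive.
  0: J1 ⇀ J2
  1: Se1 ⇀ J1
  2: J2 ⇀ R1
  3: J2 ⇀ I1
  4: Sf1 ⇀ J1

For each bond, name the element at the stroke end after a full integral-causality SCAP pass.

bond 0 →J2
bond 1 →J1
bond 2 →J2
bond 3 →I1
bond 4 →Sf1

bond 1 |J1  (source Se1 imposes e)
bond 4 |Sf1  (source Sf1 imposes f)
bond 0 |J2  (0-jn J1 has e-setter on 1)
bond 3 |I1  (I1: I, integral causality)
bond 2 |J2  (1-jn J2 has f-setter on 3)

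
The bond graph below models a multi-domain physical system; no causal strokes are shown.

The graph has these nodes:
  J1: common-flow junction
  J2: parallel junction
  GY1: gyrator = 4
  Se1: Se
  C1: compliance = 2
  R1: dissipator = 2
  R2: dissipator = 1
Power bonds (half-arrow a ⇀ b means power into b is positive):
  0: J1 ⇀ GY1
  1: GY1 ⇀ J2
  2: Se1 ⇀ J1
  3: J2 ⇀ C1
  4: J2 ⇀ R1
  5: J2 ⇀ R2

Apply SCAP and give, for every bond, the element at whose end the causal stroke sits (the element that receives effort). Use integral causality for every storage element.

#0 |GY1
#1 |GY1
#2 |J1
#3 |J2
#4 |R1
#5 |R2

b2 |J1  (Se1 fixes effort; stroke away)
b0 |GY1  (J1 needs exactly one f-in)
b1 |GY1  (GY1: gyrator matches bond 0)
b3 |J2  (C1 integral (e out))
b4 |R1  (0-jn J2 has e-setter on 3)
b5 |R2  (J2 effort already set via bond 3)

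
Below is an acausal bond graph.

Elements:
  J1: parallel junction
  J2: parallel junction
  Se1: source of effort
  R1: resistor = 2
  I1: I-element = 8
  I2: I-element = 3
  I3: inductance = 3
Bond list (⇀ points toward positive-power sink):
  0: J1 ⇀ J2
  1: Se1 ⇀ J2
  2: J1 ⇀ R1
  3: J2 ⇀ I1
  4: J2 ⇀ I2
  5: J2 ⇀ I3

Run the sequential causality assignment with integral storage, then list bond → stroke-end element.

bond 1 |J2  (Se1: effort source, stroke at far end)
bond 0 |J1  (J2: bond 1 brought effort, rest push out)
bond 3 |I1  (0-jn J2 has e-setter on 1)
bond 4 |I2  (common-e at J2 fixed by 1)
bond 5 |I3  (J2: bond 1 brought effort, rest push out)
bond 2 |R1  (common-e at J1 fixed by 0)

bond 0 stroke at J1
bond 1 stroke at J2
bond 2 stroke at R1
bond 3 stroke at I1
bond 4 stroke at I2
bond 5 stroke at I3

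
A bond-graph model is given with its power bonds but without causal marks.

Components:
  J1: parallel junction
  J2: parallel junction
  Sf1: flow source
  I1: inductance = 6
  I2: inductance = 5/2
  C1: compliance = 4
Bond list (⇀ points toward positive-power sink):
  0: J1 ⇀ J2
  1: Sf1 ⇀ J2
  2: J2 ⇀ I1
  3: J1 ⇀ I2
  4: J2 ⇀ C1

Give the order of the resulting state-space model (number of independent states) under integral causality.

β1 |Sf1  (Sf1 fixes flow; stroke at Sf1)
β2 |I1  (I1 integral (f out))
β3 |I2  (I2 integral (f out))
β0 |J1  (J1: last free bond brings effort in)
β4 |J2  (J2: last free bond brings effort in)

3  (C1, I1, I2 all integral)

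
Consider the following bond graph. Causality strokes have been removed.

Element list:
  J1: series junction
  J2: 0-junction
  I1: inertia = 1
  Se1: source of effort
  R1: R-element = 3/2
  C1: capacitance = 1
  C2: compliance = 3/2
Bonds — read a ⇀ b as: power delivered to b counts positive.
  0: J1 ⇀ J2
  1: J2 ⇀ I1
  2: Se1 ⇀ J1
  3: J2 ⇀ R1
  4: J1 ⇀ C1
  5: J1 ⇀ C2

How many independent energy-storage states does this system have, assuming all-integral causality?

3  (C1, C2, I1 all integral)

#2 stroke at J1  (source Se1 imposes e)
#1 stroke at I1  (I1 outputs flow p/I1)
#4 stroke at J1  (C1: C, integral causality)
#5 stroke at J1  (C2 integral (e out))
#0 stroke at J2  (J1: last free bond brings flow in)
#3 stroke at R1  (J2 effort already set via bond 0)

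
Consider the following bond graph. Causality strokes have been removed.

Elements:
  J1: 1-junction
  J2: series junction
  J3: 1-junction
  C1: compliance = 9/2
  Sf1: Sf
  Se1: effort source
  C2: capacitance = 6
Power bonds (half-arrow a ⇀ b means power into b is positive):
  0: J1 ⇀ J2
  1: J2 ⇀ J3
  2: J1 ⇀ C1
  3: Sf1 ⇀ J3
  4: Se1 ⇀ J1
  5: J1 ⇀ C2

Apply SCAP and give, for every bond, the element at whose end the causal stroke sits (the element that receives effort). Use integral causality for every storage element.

b0 |J2
b1 |J3
b2 |J1
b3 |Sf1
b4 |J1
b5 |J1

b3 |Sf1  (Sf1: flow source, stroke at near end)
b4 |J1  (Se1 (Se) sets effort on bond)
b1 |J3  (J3: bond 3 brought flow, rest push out)
b0 |J2  (J2: bond 1 brought flow, rest push out)
b2 |J1  (common-f at J1 fixed by 0)
b5 |J1  (J1 flow already set via bond 0)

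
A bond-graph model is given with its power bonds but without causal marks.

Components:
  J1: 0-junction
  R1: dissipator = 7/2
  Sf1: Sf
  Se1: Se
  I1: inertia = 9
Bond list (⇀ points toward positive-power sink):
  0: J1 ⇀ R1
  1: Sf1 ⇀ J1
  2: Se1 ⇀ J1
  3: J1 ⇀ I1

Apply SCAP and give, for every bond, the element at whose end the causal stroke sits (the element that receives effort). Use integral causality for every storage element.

bond 0 stroke at R1
bond 1 stroke at Sf1
bond 2 stroke at J1
bond 3 stroke at I1

#1 →Sf1  (Sf1: flow source, stroke at near end)
#2 →J1  (Se1 (Se) sets effort on bond)
#0 →R1  (0-jn J1 has e-setter on 2)
#3 →I1  (J1 effort already set via bond 2)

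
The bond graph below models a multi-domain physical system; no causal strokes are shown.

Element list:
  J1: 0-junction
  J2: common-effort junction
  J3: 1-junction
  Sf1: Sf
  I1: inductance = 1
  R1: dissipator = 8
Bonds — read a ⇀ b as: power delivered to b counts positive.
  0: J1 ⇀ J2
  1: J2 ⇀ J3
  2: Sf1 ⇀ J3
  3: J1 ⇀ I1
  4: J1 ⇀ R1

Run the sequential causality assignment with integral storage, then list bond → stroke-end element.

b0 stroke at J2
b1 stroke at J3
b2 stroke at Sf1
b3 stroke at I1
b4 stroke at J1

β2 →Sf1  (source Sf1 imposes f)
β1 →J3  (J3: bond 2 brought flow, rest push out)
β0 →J2  (only one effort-in slot at J2)
β3 →I1  (I1 outputs flow p/I1)
β4 →J1  (J1 needs exactly one e-in)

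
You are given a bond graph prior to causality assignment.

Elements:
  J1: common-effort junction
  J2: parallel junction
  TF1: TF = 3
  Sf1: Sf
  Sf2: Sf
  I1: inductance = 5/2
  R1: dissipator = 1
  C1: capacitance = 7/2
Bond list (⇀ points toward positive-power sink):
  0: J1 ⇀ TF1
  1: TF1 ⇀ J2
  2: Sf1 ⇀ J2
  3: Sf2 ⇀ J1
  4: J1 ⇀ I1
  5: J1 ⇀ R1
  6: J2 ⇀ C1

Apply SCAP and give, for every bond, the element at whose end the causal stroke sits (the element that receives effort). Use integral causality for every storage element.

#0 →J1
#1 →TF1
#2 →Sf1
#3 →Sf2
#4 →I1
#5 →R1
#6 →J2

b2 stroke→Sf1  (source Sf1 imposes f)
b3 stroke→Sf2  (Sf2: flow source, stroke at near end)
b4 stroke→I1  (I1: I, integral causality)
b6 stroke→J2  (prefer integral on C1)
b1 stroke→TF1  (0-jn J2 has e-setter on 6)
b0 stroke→J1  (TF1 one-in-one-out from 1)
b5 stroke→R1  (0-jn J1 has e-setter on 0)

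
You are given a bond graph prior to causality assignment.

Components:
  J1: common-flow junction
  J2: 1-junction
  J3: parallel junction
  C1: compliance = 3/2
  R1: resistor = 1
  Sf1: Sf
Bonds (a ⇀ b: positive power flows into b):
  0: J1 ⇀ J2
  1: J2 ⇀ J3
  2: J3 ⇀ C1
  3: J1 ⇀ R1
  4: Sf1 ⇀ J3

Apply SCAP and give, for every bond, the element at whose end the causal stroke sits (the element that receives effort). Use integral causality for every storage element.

β4 stroke at Sf1  (Sf1 (Sf) sets flow on bond)
β2 stroke at J3  (C1: C, integral causality)
β1 stroke at J2  (0-jn J3 has e-setter on 2)
β0 stroke at J1  (only one flow-in slot at J2)
β3 stroke at R1  (J1 needs exactly one f-in)

bond 0 stroke at J1
bond 1 stroke at J2
bond 2 stroke at J3
bond 3 stroke at R1
bond 4 stroke at Sf1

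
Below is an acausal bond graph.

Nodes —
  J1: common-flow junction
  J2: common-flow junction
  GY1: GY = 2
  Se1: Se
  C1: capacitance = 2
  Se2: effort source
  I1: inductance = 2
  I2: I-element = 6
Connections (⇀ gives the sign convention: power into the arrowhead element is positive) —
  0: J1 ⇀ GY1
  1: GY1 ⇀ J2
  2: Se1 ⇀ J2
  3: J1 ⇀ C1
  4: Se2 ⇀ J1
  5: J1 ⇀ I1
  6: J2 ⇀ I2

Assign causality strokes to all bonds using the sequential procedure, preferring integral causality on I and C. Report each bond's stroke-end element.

β0 stroke at J1
β1 stroke at J2
β2 stroke at J2
β3 stroke at J1
β4 stroke at J1
β5 stroke at I1
β6 stroke at I2

β2 stroke→J2  (source Se1 imposes e)
β4 stroke→J1  (source Se2 imposes e)
β3 stroke→J1  (C1 integral (e out))
β5 stroke→I1  (I1 integral (f out))
β0 stroke→J1  (common-f at J1 fixed by 5)
β1 stroke→J2  (GY1 both-in/both-out from 0)
β6 stroke→I2  (J2 needs exactly one f-in)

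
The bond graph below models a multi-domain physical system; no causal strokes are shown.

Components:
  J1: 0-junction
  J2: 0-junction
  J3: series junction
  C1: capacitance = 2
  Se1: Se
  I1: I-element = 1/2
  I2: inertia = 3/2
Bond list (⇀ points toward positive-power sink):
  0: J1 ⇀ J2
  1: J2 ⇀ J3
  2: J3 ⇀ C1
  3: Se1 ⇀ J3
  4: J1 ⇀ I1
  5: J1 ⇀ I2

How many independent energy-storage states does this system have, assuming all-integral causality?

3  (C1, I1, I2 all integral)

#3 stroke→J3  (Se1 (Se) sets effort on bond)
#2 stroke→J3  (C1: C, integral causality)
#1 stroke→J2  (only one flow-in slot at J3)
#0 stroke→J1  (0-jn J2 has e-setter on 1)
#4 stroke→I1  (J1 effort already set via bond 0)
#5 stroke→I2  (common-e at J1 fixed by 0)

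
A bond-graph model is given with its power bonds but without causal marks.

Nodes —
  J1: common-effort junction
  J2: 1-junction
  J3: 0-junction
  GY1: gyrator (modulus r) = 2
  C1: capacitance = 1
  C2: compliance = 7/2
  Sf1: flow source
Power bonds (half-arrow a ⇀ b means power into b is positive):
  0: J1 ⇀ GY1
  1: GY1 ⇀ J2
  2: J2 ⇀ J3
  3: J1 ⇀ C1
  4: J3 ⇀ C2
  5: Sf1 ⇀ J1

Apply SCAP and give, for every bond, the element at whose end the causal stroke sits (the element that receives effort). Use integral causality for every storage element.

β0 stroke→GY1
β1 stroke→GY1
β2 stroke→J2
β3 stroke→J1
β4 stroke→J3
β5 stroke→Sf1

β5 |Sf1  (Sf1: flow source, stroke at near end)
β3 |J1  (C1 integral (e out))
β0 |GY1  (J1 effort already set via bond 3)
β1 |GY1  (GY1 both-in/both-out from 0)
β2 |J2  (J2 flow already set via bond 1)
β4 |J3  (J3 needs exactly one e-in)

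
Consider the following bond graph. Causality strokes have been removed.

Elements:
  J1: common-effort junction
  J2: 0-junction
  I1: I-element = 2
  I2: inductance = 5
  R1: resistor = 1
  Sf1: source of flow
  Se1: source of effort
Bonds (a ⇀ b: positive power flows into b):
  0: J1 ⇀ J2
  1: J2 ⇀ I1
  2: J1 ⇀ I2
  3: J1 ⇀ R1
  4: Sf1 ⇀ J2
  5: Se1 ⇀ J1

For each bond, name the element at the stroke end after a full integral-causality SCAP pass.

bond 0 →J2
bond 1 →I1
bond 2 →I2
bond 3 →R1
bond 4 →Sf1
bond 5 →J1

b4 stroke→Sf1  (Sf1 (Sf) sets flow on bond)
b5 stroke→J1  (Se1 (Se) sets effort on bond)
b0 stroke→J2  (0-jn J1 has e-setter on 5)
b2 stroke→I2  (J1 effort already set via bond 5)
b3 stroke→R1  (J1 effort already set via bond 5)
b1 stroke→I1  (0-jn J2 has e-setter on 0)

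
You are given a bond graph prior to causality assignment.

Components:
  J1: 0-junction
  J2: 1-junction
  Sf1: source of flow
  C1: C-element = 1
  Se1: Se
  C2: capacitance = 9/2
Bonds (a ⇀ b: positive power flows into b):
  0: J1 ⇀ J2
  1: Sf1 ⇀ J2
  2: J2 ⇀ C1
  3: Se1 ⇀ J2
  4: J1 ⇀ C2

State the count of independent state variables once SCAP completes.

bond 1 stroke at Sf1  (source Sf1 imposes f)
bond 3 stroke at J2  (Se1: effort source, stroke at far end)
bond 0 stroke at J2  (common-f at J2 fixed by 1)
bond 2 stroke at J2  (common-f at J2 fixed by 1)
bond 4 stroke at J1  (J1: last free bond brings effort in)

2  (C1, C2 all integral)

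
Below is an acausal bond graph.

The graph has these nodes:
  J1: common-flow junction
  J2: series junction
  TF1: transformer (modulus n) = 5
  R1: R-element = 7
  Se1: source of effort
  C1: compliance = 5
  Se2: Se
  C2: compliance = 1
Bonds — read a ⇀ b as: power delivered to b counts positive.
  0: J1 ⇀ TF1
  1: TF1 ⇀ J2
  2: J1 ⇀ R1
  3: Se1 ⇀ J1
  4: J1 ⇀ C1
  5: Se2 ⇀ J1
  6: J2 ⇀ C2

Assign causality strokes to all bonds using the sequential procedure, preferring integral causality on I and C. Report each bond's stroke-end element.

β3 |J1  (Se1 (Se) sets effort on bond)
β5 |J1  (Se2 fixes effort; stroke away)
β4 |J1  (C1: C, integral causality)
β6 |J2  (prefer integral on C2)
β1 |TF1  (only one flow-in slot at J2)
β0 |J1  (TF1: transformer flips bond 1)
β2 |R1  (closing 1-jn rule on J1)

#0 stroke→J1
#1 stroke→TF1
#2 stroke→R1
#3 stroke→J1
#4 stroke→J1
#5 stroke→J1
#6 stroke→J2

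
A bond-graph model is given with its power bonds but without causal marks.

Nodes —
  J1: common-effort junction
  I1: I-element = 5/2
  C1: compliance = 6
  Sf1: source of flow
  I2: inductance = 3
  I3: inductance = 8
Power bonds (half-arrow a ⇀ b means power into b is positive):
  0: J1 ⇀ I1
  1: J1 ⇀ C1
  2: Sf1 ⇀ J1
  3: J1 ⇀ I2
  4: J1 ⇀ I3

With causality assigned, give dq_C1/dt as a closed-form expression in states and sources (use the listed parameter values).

β2 stroke→Sf1  (Sf1 (Sf) sets flow on bond)
β0 stroke→I1  (I1 outputs flow p/I1)
β1 stroke→J1  (C1 outputs effort q/C1)
β3 stroke→I2  (0-jn J1 has e-setter on 1)
β4 stroke→I3  (common-e at J1 fixed by 1)

dq_C1/dt = F_Sf1 - 2*p_I1/5 - p_I2/3 - p_I3/8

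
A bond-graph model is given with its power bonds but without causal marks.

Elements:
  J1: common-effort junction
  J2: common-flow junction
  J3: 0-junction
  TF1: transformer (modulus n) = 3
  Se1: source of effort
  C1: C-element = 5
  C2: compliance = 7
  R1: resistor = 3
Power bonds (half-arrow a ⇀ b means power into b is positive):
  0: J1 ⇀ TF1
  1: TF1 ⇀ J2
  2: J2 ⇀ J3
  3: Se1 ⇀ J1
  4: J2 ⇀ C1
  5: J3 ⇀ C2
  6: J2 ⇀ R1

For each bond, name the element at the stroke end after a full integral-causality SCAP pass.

#0 →TF1
#1 →J2
#2 →J2
#3 →J1
#4 →J2
#5 →J3
#6 →R1

b3 |J1  (Se1 fixes effort; stroke away)
b0 |TF1  (J1 effort already set via bond 3)
b1 |J2  (TF1 one-in-one-out from 0)
b4 |J2  (C1 outputs effort q/C1)
b5 |J3  (C2 outputs effort q/C2)
b2 |J2  (J3 effort already set via bond 5)
b6 |R1  (closing 1-jn rule on J2)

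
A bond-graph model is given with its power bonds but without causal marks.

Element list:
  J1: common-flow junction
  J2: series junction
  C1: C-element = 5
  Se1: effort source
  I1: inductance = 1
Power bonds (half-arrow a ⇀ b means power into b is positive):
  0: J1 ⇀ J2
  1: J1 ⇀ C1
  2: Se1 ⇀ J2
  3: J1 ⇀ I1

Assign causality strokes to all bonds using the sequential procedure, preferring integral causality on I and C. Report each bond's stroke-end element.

#0 stroke at J1
#1 stroke at J1
#2 stroke at J2
#3 stroke at I1

β2 stroke at J2  (Se1: effort source, stroke at far end)
β0 stroke at J1  (closing 1-jn rule on J2)
β1 stroke at J1  (prefer integral on C1)
β3 stroke at I1  (closing 1-jn rule on J1)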